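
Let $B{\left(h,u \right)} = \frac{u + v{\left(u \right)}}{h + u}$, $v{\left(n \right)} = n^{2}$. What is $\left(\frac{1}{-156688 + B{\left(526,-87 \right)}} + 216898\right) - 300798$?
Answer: $- \frac{5770520345439}{68778550} \approx -83900.0$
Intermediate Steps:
$B{\left(h,u \right)} = \frac{u + u^{2}}{h + u}$
$\left(\frac{1}{-156688 + B{\left(526,-87 \right)}} + 216898\right) - 300798 = \left(\frac{1}{-156688 - \frac{87 \left(1 - 87\right)}{526 - 87}} + 216898\right) - 300798 = \left(\frac{1}{-156688 - 87 \cdot \frac{1}{439} \left(-86\right)} + 216898\right) - 300798 = \left(\frac{1}{-156688 - \frac{87}{439} \left(-86\right)} + 216898\right) - 300798 = \left(\frac{1}{-156688 + \frac{7482}{439}} + 216898\right) - 300798 = \left(\frac{1}{- \frac{68778550}{439}} + 216898\right) - 300798 = \left(- \frac{439}{68778550} + 216898\right) - 300798 = \frac{14917929937461}{68778550} - 300798 = - \frac{5770520345439}{68778550}$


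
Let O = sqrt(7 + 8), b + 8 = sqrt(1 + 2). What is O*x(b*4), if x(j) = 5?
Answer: 5*sqrt(15) ≈ 19.365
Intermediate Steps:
b = -8 + sqrt(3) (b = -8 + sqrt(1 + 2) = -8 + sqrt(3) ≈ -6.2680)
O = sqrt(15) ≈ 3.8730
O*x(b*4) = sqrt(15)*5 = 5*sqrt(15)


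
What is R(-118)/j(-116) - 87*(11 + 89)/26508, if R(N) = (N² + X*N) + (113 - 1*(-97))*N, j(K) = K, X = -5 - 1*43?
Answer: 2846257/64061 ≈ 44.430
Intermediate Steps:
X = -48 (X = -5 - 43 = -48)
R(N) = N² + 162*N (R(N) = (N² - 48*N) + (113 - 1*(-97))*N = (N² - 48*N) + (113 + 97)*N = (N² - 48*N) + 210*N = N² + 162*N)
R(-118)/j(-116) - 87*(11 + 89)/26508 = -118*(162 - 118)/(-116) - 87*(11 + 89)/26508 = -118*44*(-1/116) - 87*100*(1/26508) = -5192*(-1/116) - 8700*1/26508 = 1298/29 - 725/2209 = 2846257/64061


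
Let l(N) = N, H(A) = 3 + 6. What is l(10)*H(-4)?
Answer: 90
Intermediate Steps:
H(A) = 9
l(10)*H(-4) = 10*9 = 90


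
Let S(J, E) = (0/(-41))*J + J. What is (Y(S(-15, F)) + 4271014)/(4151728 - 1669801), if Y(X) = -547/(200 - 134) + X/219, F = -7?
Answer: 20577705191/11957924286 ≈ 1.7208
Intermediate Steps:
S(J, E) = J (S(J, E) = (0*(-1/41))*J + J = 0*J + J = 0 + J = J)
Y(X) = -547/66 + X/219 (Y(X) = -547/66 + X*(1/219) = -547*1/66 + X/219 = -547/66 + X/219)
(Y(S(-15, F)) + 4271014)/(4151728 - 1669801) = ((-547/66 + (1/219)*(-15)) + 4271014)/(4151728 - 1669801) = ((-547/66 - 5/73) + 4271014)/2481927 = (-40261/4818 + 4271014)*(1/2481927) = (20577705191/4818)*(1/2481927) = 20577705191/11957924286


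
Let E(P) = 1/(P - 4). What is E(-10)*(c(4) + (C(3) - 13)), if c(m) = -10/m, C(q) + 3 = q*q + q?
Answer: 13/28 ≈ 0.46429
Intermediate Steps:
C(q) = -3 + q + q² (C(q) = -3 + (q*q + q) = -3 + (q² + q) = -3 + (q + q²) = -3 + q + q²)
E(P) = 1/(-4 + P)
E(-10)*(c(4) + (C(3) - 13)) = (-10/4 + ((-3 + 3 + 3²) - 13))/(-4 - 10) = (-10*¼ + ((-3 + 3 + 9) - 13))/(-14) = -(-5/2 + (9 - 13))/14 = -(-5/2 - 4)/14 = -1/14*(-13/2) = 13/28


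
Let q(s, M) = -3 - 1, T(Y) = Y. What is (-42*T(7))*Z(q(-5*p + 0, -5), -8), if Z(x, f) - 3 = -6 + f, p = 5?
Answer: 3234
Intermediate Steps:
q(s, M) = -4
Z(x, f) = -3 + f (Z(x, f) = 3 + (-6 + f) = -3 + f)
(-42*T(7))*Z(q(-5*p + 0, -5), -8) = (-42*7)*(-3 - 8) = -294*(-11) = 3234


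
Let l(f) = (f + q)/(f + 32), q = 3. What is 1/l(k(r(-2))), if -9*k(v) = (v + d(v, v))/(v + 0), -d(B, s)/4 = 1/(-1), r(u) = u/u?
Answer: 283/22 ≈ 12.864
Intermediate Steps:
r(u) = 1
d(B, s) = 4 (d(B, s) = -4/(-1) = -4*(-1) = 4)
k(v) = -(4 + v)/(9*v) (k(v) = -(v + 4)/(9*(v + 0)) = -(4 + v)/(9*v))
l(f) = (3 + f)/(32 + f) (l(f) = (f + 3)/(f + 32) = (3 + f)/(32 + f))
1/l(k(r(-2))) = 1/((3 + (⅑)*(-4 - 1*1)/1)/(32 + (⅑)*(-4 - 1*1)/1)) = 1/((3 + (⅑)*1*(-4 - 1))/(32 + (⅑)*1*(-4 - 1))) = 1/((3 + (⅑)*1*(-5))/(32 + (⅑)*1*(-5))) = 1/((3 - 5/9)/(32 - 5/9)) = 1/((22/9)/(283/9)) = 1/((9/283)*(22/9)) = 1/(22/283) = 283/22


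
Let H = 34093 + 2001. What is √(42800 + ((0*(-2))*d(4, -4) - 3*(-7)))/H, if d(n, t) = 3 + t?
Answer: √42821/36094 ≈ 0.0057331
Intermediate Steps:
H = 36094
√(42800 + ((0*(-2))*d(4, -4) - 3*(-7)))/H = √(42800 + ((0*(-2))*(3 - 4) - 3*(-7)))/36094 = √(42800 + (0*(-1) + 21))*(1/36094) = √(42800 + (0 + 21))*(1/36094) = √(42800 + 21)*(1/36094) = √42821*(1/36094) = √42821/36094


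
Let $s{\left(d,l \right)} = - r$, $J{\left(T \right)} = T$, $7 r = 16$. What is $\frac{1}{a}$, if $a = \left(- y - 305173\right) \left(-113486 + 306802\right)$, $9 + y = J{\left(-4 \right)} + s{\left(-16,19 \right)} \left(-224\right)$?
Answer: $- \frac{1}{59091288352} \approx -1.6923 \cdot 10^{-11}$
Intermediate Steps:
$r = \frac{16}{7}$ ($r = \frac{1}{7} \cdot 16 = \frac{16}{7} \approx 2.2857$)
$s{\left(d,l \right)} = - \frac{16}{7}$ ($s{\left(d,l \right)} = \left(-1\right) \frac{16}{7} = - \frac{16}{7}$)
$y = 499$ ($y = -9 - -508 = -9 + \left(-4 + 512\right) = -9 + 508 = 499$)
$a = -59091288352$ ($a = \left(\left(-1\right) 499 - 305173\right) \left(-113486 + 306802\right) = \left(-499 - 305173\right) 193316 = \left(-305672\right) 193316 = -59091288352$)
$\frac{1}{a} = \frac{1}{-59091288352} = - \frac{1}{59091288352}$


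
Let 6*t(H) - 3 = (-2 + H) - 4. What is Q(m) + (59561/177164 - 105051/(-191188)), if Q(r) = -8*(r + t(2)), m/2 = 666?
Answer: -135322851512819/12701861562 ≈ -10654.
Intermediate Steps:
t(H) = -½ + H/6 (t(H) = ½ + ((-2 + H) - 4)/6 = ½ + (-6 + H)/6 = ½ + (-1 + H/6) = -½ + H/6)
m = 1332 (m = 2*666 = 1332)
Q(r) = 4/3 - 8*r (Q(r) = -8*(r + (-½ + (⅙)*2)) = -8*(r + (-½ + ⅓)) = -8*(r - ⅙) = -8*(-⅙ + r) = 4/3 - 8*r)
Q(m) + (59561/177164 - 105051/(-191188)) = (4/3 - 8*1332) + (59561/177164 - 105051/(-191188)) = (4/3 - 10656) + (59561*(1/177164) - 105051*(-1/191188)) = -31964/3 + (59561/177164 + 105051/191188) = -31964/3 + 3749825479/4233953854 = -135322851512819/12701861562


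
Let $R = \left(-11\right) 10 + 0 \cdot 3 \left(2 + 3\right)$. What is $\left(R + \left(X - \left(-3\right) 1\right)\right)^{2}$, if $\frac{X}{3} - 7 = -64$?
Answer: $77284$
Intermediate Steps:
$R = -110$ ($R = -110 + 0 \cdot 5 = -110 + 0 = -110$)
$X = -171$ ($X = 21 + 3 \left(-64\right) = 21 - 192 = -171$)
$\left(R + \left(X - \left(-3\right) 1\right)\right)^{2} = \left(-110 - \left(171 - 3\right)\right)^{2} = \left(-110 - 168\right)^{2} = \left(-278\right)^{2} = 77284$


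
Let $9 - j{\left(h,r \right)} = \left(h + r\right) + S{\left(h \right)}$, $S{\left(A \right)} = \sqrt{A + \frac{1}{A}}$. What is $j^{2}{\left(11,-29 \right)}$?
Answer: $\frac{\left(297 - \sqrt{1342}\right)^{2}}{121} \approx 560.25$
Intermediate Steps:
$j{\left(h,r \right)} = 9 - h - r - \sqrt{h + \frac{1}{h}}$ ($j{\left(h,r \right)} = 9 - \left(\left(h + r\right) + \sqrt{h + \frac{1}{h}}\right) = 9 - \left(h + r + \sqrt{h + \frac{1}{h}}\right) = 9 - h - r - \sqrt{h + \frac{1}{h}}$)
$j^{2}{\left(11,-29 \right)} = \left(9 - 11 - -29 - \sqrt{11 + \frac{1}{11}}\right)^{2} = \left(9 - 11 + 29 - \sqrt{11 + \frac{1}{11}}\right)^{2} = \left(9 - 11 + 29 - \sqrt{\frac{122}{11}}\right)^{2} = \left(9 - 11 + 29 - \frac{\sqrt{1342}}{11}\right)^{2} = \left(27 - \frac{\sqrt{1342}}{11}\right)^{2}$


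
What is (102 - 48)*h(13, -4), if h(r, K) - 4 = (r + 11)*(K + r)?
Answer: 11880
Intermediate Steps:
h(r, K) = 4 + (11 + r)*(K + r) (h(r, K) = 4 + (r + 11)*(K + r) = 4 + (11 + r)*(K + r))
(102 - 48)*h(13, -4) = (102 - 48)*(4 + 13² + 11*(-4) + 11*13 - 4*13) = 54*(4 + 169 - 44 + 143 - 52) = 54*220 = 11880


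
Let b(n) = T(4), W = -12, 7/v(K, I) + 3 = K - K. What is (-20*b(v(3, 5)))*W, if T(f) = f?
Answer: 960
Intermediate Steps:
v(K, I) = -7/3 (v(K, I) = 7/(-3 + (K - K)) = 7/(-3 + 0) = 7/(-3) = 7*(-⅓) = -7/3)
b(n) = 4
(-20*b(v(3, 5)))*W = -20*4*(-12) = -80*(-12) = 960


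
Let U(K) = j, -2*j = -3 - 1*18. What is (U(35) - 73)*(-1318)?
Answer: 82375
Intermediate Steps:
j = 21/2 (j = -(-3 - 1*18)/2 = -(-3 - 18)/2 = -½*(-21) = 21/2 ≈ 10.500)
U(K) = 21/2
(U(35) - 73)*(-1318) = (21/2 - 73)*(-1318) = -125/2*(-1318) = 82375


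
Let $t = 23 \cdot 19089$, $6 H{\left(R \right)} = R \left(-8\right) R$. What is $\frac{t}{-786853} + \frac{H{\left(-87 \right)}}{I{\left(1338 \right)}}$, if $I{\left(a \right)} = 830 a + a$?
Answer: $- \frac{3594982759}{6339743043} \approx -0.56705$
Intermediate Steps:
$I{\left(a \right)} = 831 a$
$H{\left(R \right)} = - \frac{4 R^{2}}{3}$ ($H{\left(R \right)} = \frac{R \left(-8\right) R}{6} = \frac{- 8 R R}{6} = \frac{\left(-8\right) R^{2}}{6} = - \frac{4 R^{2}}{3}$)
$t = 439047$
$\frac{t}{-786853} + \frac{H{\left(-87 \right)}}{I{\left(1338 \right)}} = \frac{439047}{-786853} + \frac{\left(- \frac{4}{3}\right) \left(-87\right)^{2}}{831 \cdot 1338} = 439047 \left(- \frac{1}{786853}\right) + \frac{\left(- \frac{4}{3}\right) 7569}{1111878} = - \frac{19089}{34211} - \frac{1682}{185313} = - \frac{3594982759}{6339743043}$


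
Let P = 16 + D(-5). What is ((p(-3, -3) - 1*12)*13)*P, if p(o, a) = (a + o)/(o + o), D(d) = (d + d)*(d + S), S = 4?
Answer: -3718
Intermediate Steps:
D(d) = 2*d*(4 + d) (D(d) = (d + d)*(d + 4) = (2*d)*(4 + d) = 2*d*(4 + d))
p(o, a) = (a + o)/(2*o) (p(o, a) = (a + o)/((2*o)) = (a + o)*(1/(2*o)) = (a + o)/(2*o))
P = 26 (P = 16 + 2*(-5)*(4 - 5) = 16 + 2*(-5)*(-1) = 16 + 10 = 26)
((p(-3, -3) - 1*12)*13)*P = (((½)*(-3 - 3)/(-3) - 1*12)*13)*26 = (((½)*(-⅓)*(-6) - 12)*13)*26 = ((1 - 12)*13)*26 = -11*13*26 = -143*26 = -3718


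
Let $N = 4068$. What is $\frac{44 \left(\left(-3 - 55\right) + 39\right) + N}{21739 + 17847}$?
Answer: $\frac{1616}{19793} \approx 0.081645$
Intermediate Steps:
$\frac{44 \left(\left(-3 - 55\right) + 39\right) + N}{21739 + 17847} = \frac{44 \left(\left(-3 - 55\right) + 39\right) + 4068}{21739 + 17847} = \frac{44 \left(-58 + 39\right) + 4068}{39586} = \left(44 \left(-19\right) + 4068\right) \frac{1}{39586} = \left(-836 + 4068\right) \frac{1}{39586} = 3232 \cdot \frac{1}{39586} = \frac{1616}{19793}$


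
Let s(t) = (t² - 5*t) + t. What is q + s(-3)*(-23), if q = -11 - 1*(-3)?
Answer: -491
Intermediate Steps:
q = -8 (q = -11 + 3 = -8)
s(t) = t² - 4*t
q + s(-3)*(-23) = -8 - 3*(-4 - 3)*(-23) = -8 - 3*(-7)*(-23) = -8 + 21*(-23) = -8 - 483 = -491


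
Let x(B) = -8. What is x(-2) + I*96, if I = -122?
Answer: -11720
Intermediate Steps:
x(-2) + I*96 = -8 - 122*96 = -8 - 11712 = -11720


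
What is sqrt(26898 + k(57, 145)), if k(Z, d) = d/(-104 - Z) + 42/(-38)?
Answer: sqrt(251678753914)/3059 ≈ 164.00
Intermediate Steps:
k(Z, d) = -21/19 + d/(-104 - Z) (k(Z, d) = d/(-104 - Z) + 42*(-1/38) = d/(-104 - Z) - 21/19 = -21/19 + d/(-104 - Z))
sqrt(26898 + k(57, 145)) = sqrt(26898 + (-2184 - 21*57 - 19*145)/(19*(104 + 57))) = sqrt(26898 + (1/19)*(-2184 - 1197 - 2755)/161) = sqrt(26898 + (1/19)*(1/161)*(-6136)) = sqrt(26898 - 6136/3059) = sqrt(82274846/3059) = sqrt(251678753914)/3059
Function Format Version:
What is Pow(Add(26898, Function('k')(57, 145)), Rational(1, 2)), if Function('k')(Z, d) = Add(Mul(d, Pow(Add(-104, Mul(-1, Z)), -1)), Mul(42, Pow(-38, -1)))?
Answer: Mul(Rational(1, 3059), Pow(251678753914, Rational(1, 2))) ≈ 164.00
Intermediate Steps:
Function('k')(Z, d) = Add(Rational(-21, 19), Mul(d, Pow(Add(-104, Mul(-1, Z)), -1))) (Function('k')(Z, d) = Add(Mul(d, Pow(Add(-104, Mul(-1, Z)), -1)), Mul(42, Rational(-1, 38))) = Add(Mul(d, Pow(Add(-104, Mul(-1, Z)), -1)), Rational(-21, 19)) = Add(Rational(-21, 19), Mul(d, Pow(Add(-104, Mul(-1, Z)), -1))))
Pow(Add(26898, Function('k')(57, 145)), Rational(1, 2)) = Pow(Add(26898, Mul(Rational(1, 19), Pow(Add(104, 57), -1), Add(-2184, Mul(-21, 57), Mul(-19, 145)))), Rational(1, 2)) = Pow(Add(26898, Mul(Rational(1, 19), Pow(161, -1), Add(-2184, -1197, -2755))), Rational(1, 2)) = Pow(Add(26898, Mul(Rational(1, 19), Rational(1, 161), -6136)), Rational(1, 2)) = Pow(Add(26898, Rational(-6136, 3059)), Rational(1, 2)) = Pow(Rational(82274846, 3059), Rational(1, 2)) = Mul(Rational(1, 3059), Pow(251678753914, Rational(1, 2)))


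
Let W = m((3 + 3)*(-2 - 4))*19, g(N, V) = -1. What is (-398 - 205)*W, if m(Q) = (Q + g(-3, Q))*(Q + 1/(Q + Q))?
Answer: -122132893/8 ≈ -1.5267e+7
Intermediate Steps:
m(Q) = (-1 + Q)*(Q + 1/(2*Q)) (m(Q) = (Q - 1)*(Q + 1/(Q + Q)) = (-1 + Q)*(Q + 1/(2*Q)))
W = 1822879/72 (W = (½ + ((3 + 3)*(-2 - 4))² - (3 + 3)*(-2 - 4) - 1/((-2 - 4)*(3 + 3))/2)*19 = (½ + (6*(-6))² - 6*(-6) - 1/(2*(6*(-6))))*19 = (½ + (-36)² - 1*(-36) - ½/(-36))*19 = (½ + 1296 + 36 - ½*(-1/36))*19 = (½ + 1296 + 36 + 1/72)*19 = (95941/72)*19 = 1822879/72 ≈ 25318.)
(-398 - 205)*W = (-398 - 205)*(1822879/72) = -603*1822879/72 = -122132893/8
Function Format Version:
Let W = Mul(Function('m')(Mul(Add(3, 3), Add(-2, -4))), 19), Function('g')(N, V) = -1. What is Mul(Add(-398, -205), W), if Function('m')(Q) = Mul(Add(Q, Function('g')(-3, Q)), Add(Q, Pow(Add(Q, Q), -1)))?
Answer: Rational(-122132893, 8) ≈ -1.5267e+7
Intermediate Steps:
Function('m')(Q) = Mul(Add(-1, Q), Add(Q, Mul(Rational(1, 2), Pow(Q, -1)))) (Function('m')(Q) = Mul(Add(Q, -1), Add(Q, Pow(Add(Q, Q), -1))) = Mul(Add(-1, Q), Add(Q, Pow(Mul(2, Q), -1))) = Mul(Add(-1, Q), Add(Q, Mul(Rational(1, 2), Pow(Q, -1)))))
W = Rational(1822879, 72) (W = Mul(Add(Rational(1, 2), Pow(Mul(Add(3, 3), Add(-2, -4)), 2), Mul(-1, Mul(Add(3, 3), Add(-2, -4))), Mul(Rational(-1, 2), Pow(Mul(Add(3, 3), Add(-2, -4)), -1))), 19) = Mul(Add(Rational(1, 2), Pow(Mul(6, -6), 2), Mul(-1, Mul(6, -6)), Mul(Rational(-1, 2), Pow(Mul(6, -6), -1))), 19) = Mul(Add(Rational(1, 2), Pow(-36, 2), Mul(-1, -36), Mul(Rational(-1, 2), Pow(-36, -1))), 19) = Mul(Add(Rational(1, 2), 1296, 36, Mul(Rational(-1, 2), Rational(-1, 36))), 19) = Mul(Add(Rational(1, 2), 1296, 36, Rational(1, 72)), 19) = Mul(Rational(95941, 72), 19) = Rational(1822879, 72) ≈ 25318.)
Mul(Add(-398, -205), W) = Mul(Add(-398, -205), Rational(1822879, 72)) = Mul(-603, Rational(1822879, 72)) = Rational(-122132893, 8)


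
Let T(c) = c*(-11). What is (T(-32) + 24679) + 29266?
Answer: 54297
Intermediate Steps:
T(c) = -11*c
(T(-32) + 24679) + 29266 = (-11*(-32) + 24679) + 29266 = (352 + 24679) + 29266 = 25031 + 29266 = 54297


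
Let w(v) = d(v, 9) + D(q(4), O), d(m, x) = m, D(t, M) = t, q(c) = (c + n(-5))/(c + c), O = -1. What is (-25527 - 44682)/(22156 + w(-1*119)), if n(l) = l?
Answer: -187224/58765 ≈ -3.1860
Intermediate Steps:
q(c) = (-5 + c)/(2*c) (q(c) = (c - 5)/(c + c) = (-5 + c)/((2*c)) = (-5 + c)*(1/(2*c)) = (-5 + c)/(2*c))
w(v) = -1/8 + v (w(v) = v + (1/2)*(-5 + 4)/4 = v + (1/2)*(1/4)*(-1) = v - 1/8 = -1/8 + v)
(-25527 - 44682)/(22156 + w(-1*119)) = (-25527 - 44682)/(22156 + (-1/8 - 1*119)) = -70209/(22156 + (-1/8 - 119)) = -70209/(22156 - 953/8) = -70209/176295/8 = -70209*8/176295 = -187224/58765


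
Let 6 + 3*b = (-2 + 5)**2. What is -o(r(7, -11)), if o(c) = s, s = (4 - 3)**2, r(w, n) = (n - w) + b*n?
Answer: -1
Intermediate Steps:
b = 1 (b = -2 + (-2 + 5)**2/3 = -2 + (1/3)*3**2 = -2 + (1/3)*9 = -2 + 3 = 1)
r(w, n) = -w + 2*n (r(w, n) = (n - w) + 1*n = (n - w) + n = -w + 2*n)
s = 1 (s = 1**2 = 1)
o(c) = 1
-o(r(7, -11)) = -1*1 = -1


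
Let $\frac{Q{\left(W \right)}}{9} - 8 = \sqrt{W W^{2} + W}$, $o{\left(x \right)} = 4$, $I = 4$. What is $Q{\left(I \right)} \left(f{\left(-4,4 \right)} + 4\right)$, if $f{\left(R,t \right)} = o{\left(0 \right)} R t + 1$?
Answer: $-4248 - 1062 \sqrt{17} \approx -8626.7$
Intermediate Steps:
$f{\left(R,t \right)} = 1 + 4 R t$ ($f{\left(R,t \right)} = 4 R t + 1 = 1 + 4 R t$)
$Q{\left(W \right)} = 72 + 9 \sqrt{W + W^{3}}$ ($Q{\left(W \right)} = 72 + 9 \sqrt{W W^{2} + W} = 72 + 9 \sqrt{W^{3} + W} = 72 + 9 \sqrt{W + W^{3}}$)
$Q{\left(I \right)} \left(f{\left(-4,4 \right)} + 4\right) = \left(72 + 9 \sqrt{4 + 4^{3}}\right) \left(\left(1 + 4 \left(-4\right) 4\right) + 4\right) = \left(72 + 9 \sqrt{4 + 64}\right) \left(\left(1 - 64\right) + 4\right) = \left(72 + 9 \sqrt{68}\right) \left(-63 + 4\right) = \left(72 + 9 \cdot 2 \sqrt{17}\right) \left(-59\right) = \left(72 + 18 \sqrt{17}\right) \left(-59\right) = -4248 - 1062 \sqrt{17}$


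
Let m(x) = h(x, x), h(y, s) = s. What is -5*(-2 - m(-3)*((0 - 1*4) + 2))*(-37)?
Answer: -1480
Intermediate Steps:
m(x) = x
-5*(-2 - m(-3)*((0 - 1*4) + 2))*(-37) = -5*(-2 - (-3)*((0 - 1*4) + 2))*(-37) = -5*(-2 - (-3)*((0 - 4) + 2))*(-37) = -5*(-2 - (-3)*(-4 + 2))*(-37) = -5*(-2 - (-3)*(-2))*(-37) = -5*(-2 - 1*6)*(-37) = -5*(-2 - 6)*(-37) = -5*(-8)*(-37) = 40*(-37) = -1480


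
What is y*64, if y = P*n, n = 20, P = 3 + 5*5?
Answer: 35840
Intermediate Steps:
P = 28 (P = 3 + 25 = 28)
y = 560 (y = 28*20 = 560)
y*64 = 560*64 = 35840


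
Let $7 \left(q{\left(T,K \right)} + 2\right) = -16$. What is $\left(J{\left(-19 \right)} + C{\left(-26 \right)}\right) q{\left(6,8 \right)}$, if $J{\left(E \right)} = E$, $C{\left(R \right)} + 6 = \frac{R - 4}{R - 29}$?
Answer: $\frac{8070}{77} \approx 104.81$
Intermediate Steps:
$C{\left(R \right)} = -6 + \frac{-4 + R}{-29 + R}$ ($C{\left(R \right)} = -6 + \frac{R - 4}{R - 29} = -6 + \frac{-4 + R}{-29 + R}$)
$q{\left(T,K \right)} = - \frac{30}{7}$ ($q{\left(T,K \right)} = -2 + \frac{1}{7} \left(-16\right) = -2 - \frac{16}{7} = - \frac{30}{7}$)
$\left(J{\left(-19 \right)} + C{\left(-26 \right)}\right) q{\left(6,8 \right)} = \left(-19 + \frac{5 \left(34 - -26\right)}{-29 - 26}\right) \left(- \frac{30}{7}\right) = \left(-19 + \frac{5 \left(34 + 26\right)}{-55}\right) \left(- \frac{30}{7}\right) = \left(-19 + 5 \left(- \frac{1}{55}\right) 60\right) \left(- \frac{30}{7}\right) = \left(-19 - \frac{60}{11}\right) \left(- \frac{30}{7}\right) = \left(- \frac{269}{11}\right) \left(- \frac{30}{7}\right) = \frac{8070}{77}$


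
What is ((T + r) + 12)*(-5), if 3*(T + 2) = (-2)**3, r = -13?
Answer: 85/3 ≈ 28.333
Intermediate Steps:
T = -14/3 (T = -2 + (1/3)*(-2)**3 = -2 + (1/3)*(-8) = -2 - 8/3 = -14/3 ≈ -4.6667)
((T + r) + 12)*(-5) = ((-14/3 - 13) + 12)*(-5) = (-53/3 + 12)*(-5) = -17/3*(-5) = 85/3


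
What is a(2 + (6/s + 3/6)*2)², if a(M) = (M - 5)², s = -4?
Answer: 625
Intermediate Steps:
a(M) = (-5 + M)²
a(2 + (6/s + 3/6)*2)² = ((-5 + (2 + (6/(-4) + 3/6)*2))²)² = ((-5 + (2 + (6*(-¼) + 3*(⅙))*2))²)² = ((-5 + (2 + (-3/2 + ½)*2))²)² = ((-5 + (2 - 1*2))²)² = ((-5 + (2 - 2))²)² = ((-5 + 0)²)² = ((-5)²)² = 25² = 625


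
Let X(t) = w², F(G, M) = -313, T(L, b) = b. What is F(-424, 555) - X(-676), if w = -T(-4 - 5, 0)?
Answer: -313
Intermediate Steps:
w = 0 (w = -1*0 = 0)
X(t) = 0 (X(t) = 0² = 0)
F(-424, 555) - X(-676) = -313 - 1*0 = -313 + 0 = -313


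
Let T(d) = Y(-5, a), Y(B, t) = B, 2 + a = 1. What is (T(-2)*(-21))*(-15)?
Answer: -1575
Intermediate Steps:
a = -1 (a = -2 + 1 = -1)
T(d) = -5
(T(-2)*(-21))*(-15) = -5*(-21)*(-15) = 105*(-15) = -1575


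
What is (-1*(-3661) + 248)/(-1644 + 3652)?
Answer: 3909/2008 ≈ 1.9467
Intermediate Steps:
(-1*(-3661) + 248)/(-1644 + 3652) = (3661 + 248)/2008 = 3909*(1/2008) = 3909/2008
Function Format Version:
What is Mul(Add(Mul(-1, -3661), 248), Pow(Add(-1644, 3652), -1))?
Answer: Rational(3909, 2008) ≈ 1.9467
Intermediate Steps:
Mul(Add(Mul(-1, -3661), 248), Pow(Add(-1644, 3652), -1)) = Mul(Add(3661, 248), Pow(2008, -1)) = Mul(3909, Rational(1, 2008)) = Rational(3909, 2008)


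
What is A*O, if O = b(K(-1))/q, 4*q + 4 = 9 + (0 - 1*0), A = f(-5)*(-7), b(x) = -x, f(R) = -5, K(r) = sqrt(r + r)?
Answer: -28*I*sqrt(2) ≈ -39.598*I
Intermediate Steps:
K(r) = sqrt(2)*sqrt(r) (K(r) = sqrt(2*r) = sqrt(2)*sqrt(r))
A = 35 (A = -5*(-7) = 35)
q = 5/4 (q = -1 + (9 + (0 - 1*0))/4 = -1 + (9 + (0 + 0))/4 = -1 + (9 + 0)/4 = -1 + (1/4)*9 = -1 + 9/4 = 5/4 ≈ 1.2500)
O = -4*I*sqrt(2)/5 (O = (-sqrt(2)*sqrt(-1))/(5/4) = -sqrt(2)*I*(4/5) = -I*sqrt(2)*(4/5) = -4*I*sqrt(2)/5 ≈ -1.1314*I)
A*O = 35*(-4*I*sqrt(2)/5) = -28*I*sqrt(2)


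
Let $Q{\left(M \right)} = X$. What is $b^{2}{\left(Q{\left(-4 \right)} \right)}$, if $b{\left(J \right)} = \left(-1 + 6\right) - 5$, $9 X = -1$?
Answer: $0$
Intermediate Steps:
$X = - \frac{1}{9}$ ($X = \frac{1}{9} \left(-1\right) = - \frac{1}{9} \approx -0.11111$)
$Q{\left(M \right)} = - \frac{1}{9}$
$b{\left(J \right)} = 0$ ($b{\left(J \right)} = 5 - 5 = 0$)
$b^{2}{\left(Q{\left(-4 \right)} \right)} = 0^{2} = 0$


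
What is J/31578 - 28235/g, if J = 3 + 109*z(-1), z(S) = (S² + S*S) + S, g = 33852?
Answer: -49322967/59387692 ≈ -0.83053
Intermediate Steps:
z(S) = S + 2*S² (z(S) = (S² + S²) + S = 2*S² + S = S + 2*S²)
J = 112 (J = 3 + 109*(-(1 + 2*(-1))) = 3 + 109*(-(1 - 2)) = 3 + 109*(-1*(-1)) = 3 + 109*1 = 3 + 109 = 112)
J/31578 - 28235/g = 112/31578 - 28235/33852 = 112*(1/31578) - 28235*1/33852 = 56/15789 - 28235/33852 = -49322967/59387692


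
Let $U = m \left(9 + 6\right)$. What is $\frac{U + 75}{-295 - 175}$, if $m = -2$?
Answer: $- \frac{9}{94} \approx -0.095745$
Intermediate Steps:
$U = -30$ ($U = - 2 \left(9 + 6\right) = \left(-2\right) 15 = -30$)
$\frac{U + 75}{-295 - 175} = \frac{-30 + 75}{-295 - 175} = \frac{45}{-470} = 45 \left(- \frac{1}{470}\right) = - \frac{9}{94}$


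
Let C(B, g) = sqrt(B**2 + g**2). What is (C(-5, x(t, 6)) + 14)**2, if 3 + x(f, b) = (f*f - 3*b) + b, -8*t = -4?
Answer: (56 + sqrt(3881))**2/16 ≈ 874.65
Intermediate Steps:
t = 1/2 (t = -1/8*(-4) = 1/2 ≈ 0.50000)
x(f, b) = -3 + f**2 - 2*b (x(f, b) = -3 + ((f*f - 3*b) + b) = -3 + ((f**2 - 3*b) + b) = -3 + (f**2 - 2*b) = -3 + f**2 - 2*b)
(C(-5, x(t, 6)) + 14)**2 = (sqrt((-5)**2 + (-3 + (1/2)**2 - 2*6)**2) + 14)**2 = (sqrt(25 + (-3 + 1/4 - 12)**2) + 14)**2 = (sqrt(25 + (-59/4)**2) + 14)**2 = (sqrt(25 + 3481/16) + 14)**2 = (sqrt(3881/16) + 14)**2 = (sqrt(3881)/4 + 14)**2 = (14 + sqrt(3881)/4)**2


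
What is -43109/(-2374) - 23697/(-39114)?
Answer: 48400614/2579351 ≈ 18.765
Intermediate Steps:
-43109/(-2374) - 23697/(-39114) = -43109*(-1/2374) - 23697*(-1/39114) = 43109/2374 + 2633/4346 = 48400614/2579351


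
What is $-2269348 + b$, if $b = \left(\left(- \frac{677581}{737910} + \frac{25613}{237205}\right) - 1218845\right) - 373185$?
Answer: $- \frac{27035203029438727}{7001437662} \approx -3.8614 \cdot 10^{6}$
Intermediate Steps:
$b = - \frac{11146504474054351}{7001437662}$ ($b = \left(\left(\left(-677581\right) \frac{1}{737910} + 25613 \cdot \frac{1}{237205}\right) - 1218845\right) - 373185 = \left(\left(- \frac{677581}{737910} + \frac{25613}{237205}\right) - 1218845\right) - 373185 = \left(- \frac{5673020491}{7001437662} - 1218845\right) - 373185 = - \frac{8533672960160881}{7001437662} - 373185 = - \frac{11146504474054351}{7001437662} \approx -1.592 \cdot 10^{6}$)
$-2269348 + b = -2269348 - \frac{11146504474054351}{7001437662} = - \frac{27035203029438727}{7001437662}$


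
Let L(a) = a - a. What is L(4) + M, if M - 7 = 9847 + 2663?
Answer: 12517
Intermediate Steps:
L(a) = 0
M = 12517 (M = 7 + (9847 + 2663) = 7 + 12510 = 12517)
L(4) + M = 0 + 12517 = 12517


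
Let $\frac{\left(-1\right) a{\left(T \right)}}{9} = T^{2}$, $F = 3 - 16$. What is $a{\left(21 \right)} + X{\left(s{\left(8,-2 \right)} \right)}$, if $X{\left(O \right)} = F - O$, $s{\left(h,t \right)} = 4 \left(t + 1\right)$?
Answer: $-3978$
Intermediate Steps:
$F = -13$
$s{\left(h,t \right)} = 4 + 4 t$ ($s{\left(h,t \right)} = 4 \left(1 + t\right) = 4 + 4 t$)
$a{\left(T \right)} = - 9 T^{2}$
$X{\left(O \right)} = -13 - O$
$a{\left(21 \right)} + X{\left(s{\left(8,-2 \right)} \right)} = - 9 \cdot 21^{2} - \left(17 - 8\right) = \left(-9\right) 441 - 9 = -3969 - 9 = -3978$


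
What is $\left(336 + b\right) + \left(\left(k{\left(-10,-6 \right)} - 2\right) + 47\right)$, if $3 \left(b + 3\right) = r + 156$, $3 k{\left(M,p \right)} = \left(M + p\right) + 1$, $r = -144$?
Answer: $377$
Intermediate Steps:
$k{\left(M,p \right)} = \frac{1}{3} + \frac{M}{3} + \frac{p}{3}$ ($k{\left(M,p \right)} = \frac{\left(M + p\right) + 1}{3} = \frac{1 + M + p}{3} = \frac{1}{3} + \frac{M}{3} + \frac{p}{3}$)
$b = 1$ ($b = -3 + \frac{-144 + 156}{3} = -3 + \frac{1}{3} \cdot 12 = -3 + 4 = 1$)
$\left(336 + b\right) + \left(\left(k{\left(-10,-6 \right)} - 2\right) + 47\right) = \left(336 + 1\right) + \left(\left(\left(\frac{1}{3} + \frac{1}{3} \left(-10\right) + \frac{1}{3} \left(-6\right)\right) - 2\right) + 47\right) = 337 + \left(\left(\left(\frac{1}{3} - \frac{10}{3} - 2\right) - 2\right) + 47\right) = 337 + \left(\left(-5 - 2\right) + 47\right) = 337 + \left(-7 + 47\right) = 337 + 40 = 377$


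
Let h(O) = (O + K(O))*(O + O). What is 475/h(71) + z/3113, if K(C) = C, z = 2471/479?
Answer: 758110569/30067084828 ≈ 0.025214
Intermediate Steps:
z = 2471/479 (z = 2471*(1/479) = 2471/479 ≈ 5.1587)
h(O) = 4*O² (h(O) = (O + O)*(O + O) = (2*O)*(2*O) = 4*O²)
475/h(71) + z/3113 = 475/((4*71²)) + (2471/479)/3113 = 475/((4*5041)) + (2471/479)*(1/3113) = 475/20164 + 2471/1491127 = 758110569/30067084828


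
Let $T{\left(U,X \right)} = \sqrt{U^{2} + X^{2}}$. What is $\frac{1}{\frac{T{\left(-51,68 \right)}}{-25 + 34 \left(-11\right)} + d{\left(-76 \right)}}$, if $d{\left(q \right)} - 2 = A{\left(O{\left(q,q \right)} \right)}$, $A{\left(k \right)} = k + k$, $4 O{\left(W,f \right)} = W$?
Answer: $- \frac{399}{14449} \approx -0.027614$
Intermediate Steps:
$O{\left(W,f \right)} = \frac{W}{4}$
$A{\left(k \right)} = 2 k$
$d{\left(q \right)} = 2 + \frac{q}{2}$ ($d{\left(q \right)} = 2 + 2 \frac{q}{4} = 2 + \frac{q}{2}$)
$\frac{1}{\frac{T{\left(-51,68 \right)}}{-25 + 34 \left(-11\right)} + d{\left(-76 \right)}} = \frac{1}{\frac{\sqrt{\left(-51\right)^{2} + 68^{2}}}{-25 + 34 \left(-11\right)} + \left(2 + \frac{1}{2} \left(-76\right)\right)} = \frac{1}{\frac{\sqrt{2601 + 4624}}{-25 - 374} + \left(2 - 38\right)} = \frac{1}{\frac{\sqrt{7225}}{-399} - 36} = \frac{1}{85 \left(- \frac{1}{399}\right) - 36} = \frac{1}{- \frac{85}{399} - 36} = \frac{1}{- \frac{14449}{399}} = - \frac{399}{14449}$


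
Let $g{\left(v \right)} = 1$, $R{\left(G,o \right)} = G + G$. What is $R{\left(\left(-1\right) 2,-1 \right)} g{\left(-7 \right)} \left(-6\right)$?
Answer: $24$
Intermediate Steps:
$R{\left(G,o \right)} = 2 G$
$R{\left(\left(-1\right) 2,-1 \right)} g{\left(-7 \right)} \left(-6\right) = 2 \left(\left(-1\right) 2\right) 1 \left(-6\right) = 2 \left(-2\right) 1 \left(-6\right) = \left(-4\right) 1 \left(-6\right) = \left(-4\right) \left(-6\right) = 24$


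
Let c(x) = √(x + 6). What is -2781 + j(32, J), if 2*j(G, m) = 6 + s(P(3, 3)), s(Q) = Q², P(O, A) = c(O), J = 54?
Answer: -5547/2 ≈ -2773.5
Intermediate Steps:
c(x) = √(6 + x)
P(O, A) = √(6 + O)
j(G, m) = 15/2 (j(G, m) = (6 + (√(6 + 3))²)/2 = (6 + (√9)²)/2 = (6 + 3²)/2 = (6 + 9)/2 = (½)*15 = 15/2)
-2781 + j(32, J) = -2781 + 15/2 = -5547/2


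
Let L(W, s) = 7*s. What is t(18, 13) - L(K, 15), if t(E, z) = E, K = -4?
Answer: -87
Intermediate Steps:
t(18, 13) - L(K, 15) = 18 - 7*15 = 18 - 1*105 = 18 - 105 = -87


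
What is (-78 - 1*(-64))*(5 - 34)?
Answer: 406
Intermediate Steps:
(-78 - 1*(-64))*(5 - 34) = (-78 + 64)*(-29) = -14*(-29) = 406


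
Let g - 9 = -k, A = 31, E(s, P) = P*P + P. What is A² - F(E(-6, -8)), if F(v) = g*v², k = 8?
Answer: -2175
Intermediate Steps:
E(s, P) = P + P² (E(s, P) = P² + P = P + P²)
g = 1 (g = 9 - 1*8 = 9 - 8 = 1)
F(v) = v² (F(v) = 1*v² = v²)
A² - F(E(-6, -8)) = 31² - (-8*(1 - 8))² = 961 - (-8*(-7))² = 961 - 1*56² = 961 - 1*3136 = 961 - 3136 = -2175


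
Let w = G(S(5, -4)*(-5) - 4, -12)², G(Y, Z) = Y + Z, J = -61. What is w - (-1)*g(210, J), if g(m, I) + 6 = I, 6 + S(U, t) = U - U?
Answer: 129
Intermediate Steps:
S(U, t) = -6 (S(U, t) = -6 + (U - U) = -6 + 0 = -6)
g(m, I) = -6 + I
w = 196 (w = ((-6*(-5) - 4) - 12)² = ((30 - 4) - 12)² = (26 - 12)² = 14² = 196)
w - (-1)*g(210, J) = 196 - (-1)*(-6 - 61) = 196 - (-1)*(-67) = 196 - 1*67 = 196 - 67 = 129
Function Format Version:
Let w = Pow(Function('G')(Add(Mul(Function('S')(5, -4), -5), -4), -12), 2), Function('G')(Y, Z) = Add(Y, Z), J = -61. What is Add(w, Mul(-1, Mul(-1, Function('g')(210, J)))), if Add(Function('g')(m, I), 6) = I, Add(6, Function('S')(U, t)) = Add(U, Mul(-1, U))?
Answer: 129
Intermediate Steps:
Function('S')(U, t) = -6 (Function('S')(U, t) = Add(-6, Add(U, Mul(-1, U))) = Add(-6, 0) = -6)
Function('g')(m, I) = Add(-6, I)
w = 196 (w = Pow(Add(Add(Mul(-6, -5), -4), -12), 2) = Pow(Add(Add(30, -4), -12), 2) = Pow(Add(26, -12), 2) = Pow(14, 2) = 196)
Add(w, Mul(-1, Mul(-1, Function('g')(210, J)))) = Add(196, Mul(-1, Mul(-1, Add(-6, -61)))) = Add(196, Mul(-1, Mul(-1, -67))) = Add(196, Mul(-1, 67)) = Add(196, -67) = 129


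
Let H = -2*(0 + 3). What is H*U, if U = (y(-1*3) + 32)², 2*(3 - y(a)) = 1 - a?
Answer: -6534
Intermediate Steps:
y(a) = 5/2 + a/2 (y(a) = 3 - (1 - a)/2 = 3 + (-½ + a/2) = 5/2 + a/2)
H = -6 (H = -2*3 = -6)
U = 1089 (U = ((5/2 + (-1*3)/2) + 32)² = ((5/2 + (½)*(-3)) + 32)² = ((5/2 - 3/2) + 32)² = (1 + 32)² = 33² = 1089)
H*U = -6*1089 = -6534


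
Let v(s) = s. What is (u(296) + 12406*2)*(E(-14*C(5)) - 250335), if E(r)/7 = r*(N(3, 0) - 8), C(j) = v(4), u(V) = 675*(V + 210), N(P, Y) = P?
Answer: -90995161750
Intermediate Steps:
u(V) = 141750 + 675*V (u(V) = 675*(210 + V) = 141750 + 675*V)
C(j) = 4
E(r) = -35*r (E(r) = 7*(r*(3 - 8)) = 7*(r*(-5)) = 7*(-5*r) = -35*r)
(u(296) + 12406*2)*(E(-14*C(5)) - 250335) = ((141750 + 675*296) + 12406*2)*(-(-490)*4 - 250335) = ((141750 + 199800) + 24812)*(-35*(-56) - 250335) = (341550 + 24812)*(1960 - 250335) = 366362*(-248375) = -90995161750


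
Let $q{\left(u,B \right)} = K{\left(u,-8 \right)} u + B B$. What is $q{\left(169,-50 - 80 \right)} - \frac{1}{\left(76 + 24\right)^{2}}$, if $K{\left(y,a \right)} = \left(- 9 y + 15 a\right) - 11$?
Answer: $- \frac{2622880001}{10000} \approx -2.6229 \cdot 10^{5}$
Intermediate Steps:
$K{\left(y,a \right)} = -11 - 9 y + 15 a$
$q{\left(u,B \right)} = B^{2} + u \left(-131 - 9 u\right)$ ($q{\left(u,B \right)} = \left(-11 - 9 u + 15 \left(-8\right)\right) u + B B = \left(-11 - 9 u - 120\right) u + B^{2} = \left(-131 - 9 u\right) u + B^{2} = u \left(-131 - 9 u\right) + B^{2} = B^{2} + u \left(-131 - 9 u\right)$)
$q{\left(169,-50 - 80 \right)} - \frac{1}{\left(76 + 24\right)^{2}} = \left(\left(-50 - 80\right)^{2} - 169 \left(131 + 9 \cdot 169\right)\right) - \frac{1}{\left(76 + 24\right)^{2}} = \left(\left(-50 - 80\right)^{2} - 169 \left(131 + 1521\right)\right) - \frac{1}{100^{2}} = \left(\left(-130\right)^{2} - 169 \cdot 1652\right) - \frac{1}{10000} = \left(16900 - 279188\right) - \frac{1}{10000} = -262288 - \frac{1}{10000} = - \frac{2622880001}{10000}$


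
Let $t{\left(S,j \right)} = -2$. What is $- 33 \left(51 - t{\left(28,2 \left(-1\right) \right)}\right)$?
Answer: $-1749$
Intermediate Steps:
$- 33 \left(51 - t{\left(28,2 \left(-1\right) \right)}\right) = - 33 \left(51 - -2\right) = - 33 \left(51 + 2\right) = \left(-33\right) 53 = -1749$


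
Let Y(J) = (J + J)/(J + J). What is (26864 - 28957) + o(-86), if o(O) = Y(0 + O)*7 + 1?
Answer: -2085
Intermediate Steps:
Y(J) = 1 (Y(J) = (2*J)/((2*J)) = (2*J)*(1/(2*J)) = 1)
o(O) = 8 (o(O) = 1*7 + 1 = 7 + 1 = 8)
(26864 - 28957) + o(-86) = (26864 - 28957) + 8 = -2093 + 8 = -2085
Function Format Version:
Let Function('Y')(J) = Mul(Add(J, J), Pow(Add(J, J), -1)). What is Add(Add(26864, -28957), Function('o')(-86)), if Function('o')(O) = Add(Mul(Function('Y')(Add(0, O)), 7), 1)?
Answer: -2085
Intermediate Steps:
Function('Y')(J) = 1 (Function('Y')(J) = Mul(Mul(2, J), Pow(Mul(2, J), -1)) = Mul(Mul(2, J), Mul(Rational(1, 2), Pow(J, -1))) = 1)
Function('o')(O) = 8 (Function('o')(O) = Add(Mul(1, 7), 1) = Add(7, 1) = 8)
Add(Add(26864, -28957), Function('o')(-86)) = Add(Add(26864, -28957), 8) = Add(-2093, 8) = -2085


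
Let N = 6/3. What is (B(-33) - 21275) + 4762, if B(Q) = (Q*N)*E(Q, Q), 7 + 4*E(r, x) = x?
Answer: -15853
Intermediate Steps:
N = 2 (N = 6*(⅓) = 2)
E(r, x) = -7/4 + x/4
B(Q) = 2*Q*(-7/4 + Q/4) (B(Q) = (Q*2)*(-7/4 + Q/4) = (2*Q)*(-7/4 + Q/4) = 2*Q*(-7/4 + Q/4))
(B(-33) - 21275) + 4762 = ((½)*(-33)*(-7 - 33) - 21275) + 4762 = ((½)*(-33)*(-40) - 21275) + 4762 = (660 - 21275) + 4762 = -20615 + 4762 = -15853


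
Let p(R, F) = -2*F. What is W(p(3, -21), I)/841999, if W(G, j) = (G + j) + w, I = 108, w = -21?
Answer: 129/841999 ≈ 0.00015321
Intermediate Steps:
W(G, j) = -21 + G + j (W(G, j) = (G + j) - 21 = -21 + G + j)
W(p(3, -21), I)/841999 = (-21 - 2*(-21) + 108)/841999 = (-21 + 42 + 108)*(1/841999) = 129*(1/841999) = 129/841999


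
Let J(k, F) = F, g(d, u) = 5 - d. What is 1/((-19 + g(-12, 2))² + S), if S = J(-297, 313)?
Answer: 1/317 ≈ 0.0031546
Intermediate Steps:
S = 313
1/((-19 + g(-12, 2))² + S) = 1/((-19 + (5 - 1*(-12)))² + 313) = 1/((-19 + (5 + 12))² + 313) = 1/((-19 + 17)² + 313) = 1/((-2)² + 313) = 1/(4 + 313) = 1/317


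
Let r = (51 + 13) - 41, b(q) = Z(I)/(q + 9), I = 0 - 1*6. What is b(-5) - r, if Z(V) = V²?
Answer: -14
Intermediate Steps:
I = -6 (I = 0 - 6 = -6)
b(q) = 36/(9 + q) (b(q) = (-6)²/(q + 9) = 36/(9 + q))
r = 23 (r = 64 - 41 = 23)
b(-5) - r = 36/(9 - 5) - 1*23 = 36/4 - 23 = 36*(¼) - 23 = 9 - 23 = -14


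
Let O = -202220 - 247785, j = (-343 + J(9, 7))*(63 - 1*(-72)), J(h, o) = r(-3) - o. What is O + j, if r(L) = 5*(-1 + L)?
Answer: -499955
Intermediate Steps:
r(L) = -5 + 5*L
J(h, o) = -20 - o (J(h, o) = (-5 + 5*(-3)) - o = (-5 - 15) - o = -20 - o)
j = -49950 (j = (-343 + (-20 - 1*7))*(63 - 1*(-72)) = (-343 + (-20 - 7))*(63 + 72) = (-343 - 27)*135 = -370*135 = -49950)
O = -450005
O + j = -450005 - 49950 = -499955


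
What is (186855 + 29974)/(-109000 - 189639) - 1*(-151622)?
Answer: 45280025629/298639 ≈ 1.5162e+5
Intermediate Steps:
(186855 + 29974)/(-109000 - 189639) - 1*(-151622) = 216829/(-298639) + 151622 = 216829*(-1/298639) + 151622 = -216829/298639 + 151622 = 45280025629/298639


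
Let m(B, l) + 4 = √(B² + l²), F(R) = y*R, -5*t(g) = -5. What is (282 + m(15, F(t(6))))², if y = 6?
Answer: 77545 + 1668*√29 ≈ 86528.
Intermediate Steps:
t(g) = 1 (t(g) = -⅕*(-5) = 1)
F(R) = 6*R
m(B, l) = -4 + √(B² + l²)
(282 + m(15, F(t(6))))² = (282 + (-4 + √(15² + (6*1)²)))² = (282 + (-4 + √(225 + 6²)))² = (282 + (-4 + √(225 + 36)))² = (282 + (-4 + √261))² = (282 + (-4 + 3*√29))² = (278 + 3*√29)²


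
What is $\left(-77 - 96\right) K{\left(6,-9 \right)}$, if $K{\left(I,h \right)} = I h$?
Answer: $9342$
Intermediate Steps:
$\left(-77 - 96\right) K{\left(6,-9 \right)} = \left(-77 - 96\right) 6 \left(-9\right) = \left(-173\right) \left(-54\right) = 9342$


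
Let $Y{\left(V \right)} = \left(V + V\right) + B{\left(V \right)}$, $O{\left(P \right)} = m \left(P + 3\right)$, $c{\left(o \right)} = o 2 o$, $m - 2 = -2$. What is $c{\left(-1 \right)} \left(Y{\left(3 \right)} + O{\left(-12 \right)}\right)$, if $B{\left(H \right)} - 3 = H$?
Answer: $24$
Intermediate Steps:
$m = 0$ ($m = 2 - 2 = 0$)
$B{\left(H \right)} = 3 + H$
$c{\left(o \right)} = 2 o^{2}$ ($c{\left(o \right)} = 2 o o = 2 o^{2}$)
$O{\left(P \right)} = 0$ ($O{\left(P \right)} = 0 \left(P + 3\right) = 0 \left(3 + P\right) = 0$)
$Y{\left(V \right)} = 3 + 3 V$ ($Y{\left(V \right)} = \left(V + V\right) + \left(3 + V\right) = 2 V + \left(3 + V\right) = 3 + 3 V$)
$c{\left(-1 \right)} \left(Y{\left(3 \right)} + O{\left(-12 \right)}\right) = 2 \left(-1\right)^{2} \left(\left(3 + 3 \cdot 3\right) + 0\right) = 2 \cdot 1 \left(\left(3 + 9\right) + 0\right) = 2 \left(12 + 0\right) = 2 \cdot 12 = 24$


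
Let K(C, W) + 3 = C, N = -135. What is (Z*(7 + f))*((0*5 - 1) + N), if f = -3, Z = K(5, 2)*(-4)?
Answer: 4352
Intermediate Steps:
K(C, W) = -3 + C
Z = -8 (Z = (-3 + 5)*(-4) = 2*(-4) = -8)
(Z*(7 + f))*((0*5 - 1) + N) = (-8*(7 - 3))*((0*5 - 1) - 135) = (-8*4)*((0 - 1) - 135) = -32*(-1 - 135) = -32*(-136) = 4352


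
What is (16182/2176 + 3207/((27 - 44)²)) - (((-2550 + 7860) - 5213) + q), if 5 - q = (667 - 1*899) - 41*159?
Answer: -126410293/18496 ≈ -6834.5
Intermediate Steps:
q = 6756 (q = 5 - ((667 - 1*899) - 41*159) = 5 - ((667 - 899) - 1*6519) = 5 - (-232 - 6519) = 5 - 1*(-6751) = 5 + 6751 = 6756)
(16182/2176 + 3207/((27 - 44)²)) - (((-2550 + 7860) - 5213) + q) = (16182/2176 + 3207/((27 - 44)²)) - (((-2550 + 7860) - 5213) + 6756) = (16182*(1/2176) + 3207/((-17)²)) - ((5310 - 5213) + 6756) = (8091/1088 + 3207/289) - (97 + 6756) = (8091/1088 + 3207*(1/289)) - 1*6853 = (8091/1088 + 3207/289) - 6853 = 342795/18496 - 6853 = -126410293/18496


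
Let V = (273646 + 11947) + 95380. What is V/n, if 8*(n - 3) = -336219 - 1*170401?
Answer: -761946/126649 ≈ -6.0162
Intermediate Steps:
V = 380973 (V = 285593 + 95380 = 380973)
n = -126649/2 (n = 3 + (-336219 - 1*170401)/8 = 3 + (-336219 - 170401)/8 = 3 + (⅛)*(-506620) = 3 - 126655/2 = -126649/2 ≈ -63325.)
V/n = 380973/(-126649/2) = 380973*(-2/126649) = -761946/126649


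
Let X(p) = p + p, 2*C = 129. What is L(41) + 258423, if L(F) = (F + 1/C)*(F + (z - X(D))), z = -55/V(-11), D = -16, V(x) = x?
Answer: 11249755/43 ≈ 2.6162e+5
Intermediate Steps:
C = 129/2 (C = (1/2)*129 = 129/2 ≈ 64.500)
X(p) = 2*p
z = 5 (z = -55/(-11) = -55*(-1/11) = 5)
L(F) = (37 + F)*(2/129 + F) (L(F) = (F + 1/(129/2))*(F + (5 - 2*(-16))) = (F + 2/129)*(F + (5 - 1*(-32))) = (2/129 + F)*(F + (5 + 32)) = (2/129 + F)*(F + 37) = (2/129 + F)*(37 + F) = (37 + F)*(2/129 + F))
L(41) + 258423 = (74/129 + 41**2 + (4775/129)*41) + 258423 = (74/129 + 1681 + 195775/129) + 258423 = 137566/43 + 258423 = 11249755/43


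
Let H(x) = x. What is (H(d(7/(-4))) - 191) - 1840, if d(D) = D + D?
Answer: -4069/2 ≈ -2034.5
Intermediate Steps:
d(D) = 2*D
(H(d(7/(-4))) - 191) - 1840 = (2*(7/(-4)) - 191) - 1840 = (2*(7*(-1/4)) - 191) - 1840 = (2*(-7/4) - 191) - 1840 = (-7/2 - 191) - 1840 = -389/2 - 1840 = -4069/2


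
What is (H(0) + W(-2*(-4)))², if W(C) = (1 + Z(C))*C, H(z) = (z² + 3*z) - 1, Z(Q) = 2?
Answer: 529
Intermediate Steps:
H(z) = -1 + z² + 3*z
W(C) = 3*C (W(C) = (1 + 2)*C = 3*C)
(H(0) + W(-2*(-4)))² = ((-1 + 0² + 3*0) + 3*(-2*(-4)))² = ((-1 + 0 + 0) + 3*8)² = (-1 + 24)² = 23² = 529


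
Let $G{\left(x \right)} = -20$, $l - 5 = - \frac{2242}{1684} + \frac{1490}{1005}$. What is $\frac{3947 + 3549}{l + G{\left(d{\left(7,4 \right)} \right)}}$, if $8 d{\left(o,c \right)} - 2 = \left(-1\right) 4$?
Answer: $- \frac{1268638032}{2513035} \approx -504.82$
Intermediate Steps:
$l = \frac{871805}{169242}$ ($l = 5 + \left(- \frac{2242}{1684} + \frac{1490}{1005}\right) = 5 + \left(\left(-2242\right) \frac{1}{1684} + 1490 \cdot \frac{1}{1005}\right) = 5 + \left(- \frac{1121}{842} + \frac{298}{201}\right) = 5 + \frac{25595}{169242} = \frac{871805}{169242} \approx 5.1512$)
$d{\left(o,c \right)} = - \frac{1}{4}$ ($d{\left(o,c \right)} = \frac{1}{4} + \frac{\left(-1\right) 4}{8} = \frac{1}{4} + \frac{1}{8} \left(-4\right) = \frac{1}{4} - \frac{1}{2} = - \frac{1}{4}$)
$\frac{3947 + 3549}{l + G{\left(d{\left(7,4 \right)} \right)}} = \frac{3947 + 3549}{\frac{871805}{169242} - 20} = \frac{7496}{- \frac{2513035}{169242}} = 7496 \left(- \frac{169242}{2513035}\right) = - \frac{1268638032}{2513035}$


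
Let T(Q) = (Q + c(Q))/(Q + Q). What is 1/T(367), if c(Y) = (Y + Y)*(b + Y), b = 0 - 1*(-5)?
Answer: 2/745 ≈ 0.0026846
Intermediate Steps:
b = 5 (b = 0 + 5 = 5)
c(Y) = 2*Y*(5 + Y) (c(Y) = (Y + Y)*(5 + Y) = (2*Y)*(5 + Y) = 2*Y*(5 + Y))
T(Q) = (Q + 2*Q*(5 + Q))/(2*Q) (T(Q) = (Q + 2*Q*(5 + Q))/(Q + Q) = (Q + 2*Q*(5 + Q))/((2*Q)) = (Q + 2*Q*(5 + Q))*(1/(2*Q)) = (Q + 2*Q*(5 + Q))/(2*Q))
1/T(367) = 1/(11/2 + 367) = 1/(745/2) = 2/745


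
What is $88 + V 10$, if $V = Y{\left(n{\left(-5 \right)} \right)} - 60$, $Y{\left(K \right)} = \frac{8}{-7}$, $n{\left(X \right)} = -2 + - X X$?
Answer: $- \frac{3664}{7} \approx -523.43$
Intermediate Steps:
$n{\left(X \right)} = -2 - X^{2}$
$Y{\left(K \right)} = - \frac{8}{7}$ ($Y{\left(K \right)} = 8 \left(- \frac{1}{7}\right) = - \frac{8}{7}$)
$V = - \frac{428}{7}$ ($V = - \frac{8}{7} - 60 = - \frac{428}{7} \approx -61.143$)
$88 + V 10 = 88 - \frac{4280}{7} = - \frac{3664}{7}$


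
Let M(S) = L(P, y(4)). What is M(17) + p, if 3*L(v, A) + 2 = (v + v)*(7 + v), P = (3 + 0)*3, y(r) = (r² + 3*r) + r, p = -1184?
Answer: -3266/3 ≈ -1088.7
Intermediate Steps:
y(r) = r² + 4*r
P = 9 (P = 3*3 = 9)
L(v, A) = -⅔ + 2*v*(7 + v)/3 (L(v, A) = -⅔ + ((v + v)*(7 + v))/3 = -⅔ + ((2*v)*(7 + v))/3 = -⅔ + (2*v*(7 + v))/3 = -⅔ + 2*v*(7 + v)/3)
M(S) = 286/3 (M(S) = -⅔ + (⅔)*9² + (14/3)*9 = -⅔ + (⅔)*81 + 42 = -⅔ + 54 + 42 = 286/3)
M(17) + p = 286/3 - 1184 = -3266/3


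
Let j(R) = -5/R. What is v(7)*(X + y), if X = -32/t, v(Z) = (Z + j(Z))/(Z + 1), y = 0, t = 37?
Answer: -176/259 ≈ -0.67954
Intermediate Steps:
v(Z) = (Z - 5/Z)/(1 + Z) (v(Z) = (Z - 5/Z)/(Z + 1) = (Z - 5/Z)/(1 + Z))
X = -32/37 ≈ -0.86487
v(7)*(X + y) = ((-5 + 7**2)/(7*(1 + 7)))*(-32/37 + 0) = ((1/7)*(-5 + 49)/8)*(-32/37) = ((1/7)*(1/8)*44)*(-32/37) = (11/14)*(-32/37) = -176/259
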